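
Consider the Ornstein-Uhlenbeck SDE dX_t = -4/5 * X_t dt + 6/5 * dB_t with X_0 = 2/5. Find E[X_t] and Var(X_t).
E[X_t] = 2*exp(-4*t/5)/5; Var(X_t) = 9/10 - 9*exp(-8*t/5)/10

The OU SDE dX = -theta X dt + sigma dB admits the integrating factor exp(theta t): d(exp(theta t) X_t) = sigma exp(theta t) dB_t. Integrating from 0 to t:
  X_t = x_0 * exp(-theta t) + sigma * int_0^t exp(-theta (t-s)) dB_s.
The Itô integral has mean 0 and (by the Itô isometry) variance sigma^2 * int_0^t exp(-2 theta (t - s)) ds = sigma^2 * (1 - exp(-2 theta t)) / (2 theta).
With theta = 4/5, sigma = 6/5, x_0 = 2/5:
  E[X_t] = 2/5 * exp(-4/5 t) = 2*exp(-4*t/5)/5
  Var(X_t) = (6/5)^2 * (1 - exp(-2*4/5 t)) / (2 * 4/5) = 9/10 - 9*exp(-8*t/5)/10.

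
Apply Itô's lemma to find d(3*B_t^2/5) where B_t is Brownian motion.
d(3*B_t^2/5) = (3/5) dt + (6*B_t/5) dB_t

Itô's formula for f(B_t) gives d f(B_t) = f'(B_t) dB_t + (1/2) f''(B_t) dt. Compute derivatives of f(x) = 3*x^2/5:
  f'(x)  = 6*x/5
  f''(x) = 6/5
Substitute x = B_t and multiply the f'' term by 1/2:
  drift     = (1/2) * (6/5) evaluated at B_t = 3/5
  diffusion = (6*x/5) evaluated at B_t = 6*B_t/5
Therefore d(3*B_t^2/5) = (3/5) dt + (6*B_t/5) dB_t.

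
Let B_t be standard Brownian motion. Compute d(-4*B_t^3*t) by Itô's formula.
d(-4*B_t^3*t) = (4*B_t*(-B_t^2 - 3*t)) dt + (-12*B_t^2*t) dB_t

Itô's formula for f(t, x): d f(t, B_t) = (f_t + (1/2) f_xx) dt + f_x dB_t. Compute partials of f(t, x) = -4*t*x^3:
  f_t(t,x)  = -4*x^3
  f_x(t,x)  = -12*t*x^2
  f_xx(t,x) = -24*t*x
Assemble drift = f_t + (1/2) f_xx = 4*x*(-3*t - x^2) and diffusion = f_x = -12*t*x^2. Substituting x = B_t:
  d(-4*B_t^3*t) = (4*B_t*(-B_t^2 - 3*t)) dt + (-12*B_t^2*t) dB_t.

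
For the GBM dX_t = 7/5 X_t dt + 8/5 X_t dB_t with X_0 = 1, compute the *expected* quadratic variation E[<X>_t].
E[<X>_t] = 32*exp(134*t/25)/67 - 32/67

<X>_t = int_0^t ((8/5) * X_s)^2 ds. Taking expectation inside the integral: E[<X>_t] = (8/5)^2 * int_0^t E[X_s^2] ds. For GBM, E[X_s^2] = x_0^2 * exp((2 mu + sigma^2) s). Integrating:
  E[<X>_t] = (8/5)^2 * 1^2 * (exp((2*(7/5) + (8/5)^2) t) - 1) / (2*(7/5) + (8/5)^2)
           = (8/5)^2 * 1^2 * (exp((134/25) t) - 1) / (134/25) = 32*exp(134*t/25)/67 - 32/67.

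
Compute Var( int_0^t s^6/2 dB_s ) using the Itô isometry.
Var = t^13/52

The Itô integral of a deterministic integrand f(s) has mean 0 because each increment f(s) * (B_{s+ds} - B_s) has mean 0. By the Itô isometry:
  Var( int_0^t f(s) dB_s ) = E[ (int_0^t f(s) dB_s)^2 ] = int_0^t f(s)^2 ds.
Here f(s) = s^6/2, so f(s)^2 = s^12/4. Integrate:
  int_0^t (s^12/4) ds = t^13/52.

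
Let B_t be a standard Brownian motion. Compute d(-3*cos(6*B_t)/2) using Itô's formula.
d(-3*cos(6*B_t)/2) = (27*cos(6*B_t)) dt + (9*sin(6*B_t)) dB_t

Itô's formula for f(B_t) gives d f(B_t) = f'(B_t) dB_t + (1/2) f''(B_t) dt. Compute derivatives of f(x) = -3*cos(6*x)/2:
  f'(x)  = 9*sin(6*x)
  f''(x) = 54*cos(6*x)
Substitute x = B_t and multiply the f'' term by 1/2:
  drift     = (1/2) * (54*cos(6*x)) evaluated at B_t = 27*cos(6*B_t)
  diffusion = (9*sin(6*x)) evaluated at B_t = 9*sin(6*B_t)
Therefore d(-3*cos(6*B_t)/2) = (27*cos(6*B_t)) dt + (9*sin(6*B_t)) dB_t.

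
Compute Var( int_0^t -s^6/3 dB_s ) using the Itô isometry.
Var = t^13/117

The Itô integral of a deterministic integrand f(s) has mean 0 because each increment f(s) * (B_{s+ds} - B_s) has mean 0. By the Itô isometry:
  Var( int_0^t f(s) dB_s ) = E[ (int_0^t f(s) dB_s)^2 ] = int_0^t f(s)^2 ds.
Here f(s) = -s^6/3, so f(s)^2 = s^12/9. Integrate:
  int_0^t (s^12/9) ds = t^13/117.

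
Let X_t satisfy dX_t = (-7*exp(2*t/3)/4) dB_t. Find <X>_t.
<X>_t = 147*exp(4*t/3)/64 - 147/64

For an Itô process dX_t = a(t) dt + b(t) dB_t, the quadratic variation is <X>_t = int_0^t b(s)^2 ds (the drift term does not contribute). Here b(s) = -7*exp(2*s/3)/4, so
  b(s)^2 = 49*exp(4*s/3)/16.
Integrating from 0 to t:
  <X>_t = int_0^t (49*exp(4*s/3)/16) ds = 147*exp(4*t/3)/64 - 147/64.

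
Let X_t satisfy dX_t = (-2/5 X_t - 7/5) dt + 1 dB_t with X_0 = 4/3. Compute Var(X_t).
Var(X_t) = 5/4 - 5*exp(-4*t/5)/4

The variance V(t) = Var(X_t) satisfies V'(t) = 2 a V(t) + c^2 with V(0) = 0 (drift coefficient is linear in X, diffusion is constant). With a = -2/5, c = 1, the solution is
  V(t) = (c^2 / (2 a)) * (exp(2 a t) - 1)
       = (1^2 / (2*(-2/5))) * (exp((-4/5) t) - 1)
       = 5/4 - 5*exp(-4*t/5)/4.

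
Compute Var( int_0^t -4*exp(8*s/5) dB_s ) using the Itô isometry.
Var = 5*exp(16*t/5) - 5

The Itô integral of a deterministic integrand f(s) has mean 0 because each increment f(s) * (B_{s+ds} - B_s) has mean 0. By the Itô isometry:
  Var( int_0^t f(s) dB_s ) = E[ (int_0^t f(s) dB_s)^2 ] = int_0^t f(s)^2 ds.
Here f(s) = -4*exp(8*s/5), so f(s)^2 = 16*exp(16*s/5). Integrate:
  int_0^t (16*exp(16*s/5)) ds = 5*exp(16*t/5) - 5.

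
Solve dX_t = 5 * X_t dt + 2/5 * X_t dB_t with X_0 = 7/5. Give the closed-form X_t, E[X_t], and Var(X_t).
X_t = 7/5 * exp((123/25) t + (2/5) B_t); E[X_t] = 7*exp(5*t)/5; Var(X_t) = 49*(exp(4*t/25) - 1)*exp(10*t)/25

For GBM dX = mu X dt + sigma X dB with X_0 = x_0, apply Itô to Y = log X: dY = (mu - sigma^2/2) dt + sigma dB, so Y_t = log(x_0) + (mu - sigma^2/2) t + sigma B_t and hence X_t = x_0 * exp((mu - sigma^2/2) t + sigma B_t).
With mu = 5, sigma = 2/5, x_0 = 7/5, this gives:
  X_t = 7/5 * exp((123/25) * t + (2/5) * B_t).
Since sigma*B_t ~ Normal(0, sigma^2 t), E[exp(sigma*B_t)] = exp(sigma^2 t / 2); so E[X_t] = x_0 * exp((mu - sigma^2/2) t) * exp(sigma^2 t / 2) = x_0 * exp(mu t) = 7*exp(5*t)/5.
Var(X_t) = E[X_t^2] - (E[X_t])^2 = x_0^2 * exp(2 mu t) * (exp(sigma^2 t) - 1) = 49*(exp(4*t/25) - 1)*exp(10*t)/25.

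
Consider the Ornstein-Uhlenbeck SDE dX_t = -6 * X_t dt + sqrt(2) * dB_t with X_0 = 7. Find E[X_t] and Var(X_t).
E[X_t] = 7*exp(-6*t); Var(X_t) = 1/6 - exp(-12*t)/6

The OU SDE dX = -theta X dt + sigma dB admits the integrating factor exp(theta t): d(exp(theta t) X_t) = sigma exp(theta t) dB_t. Integrating from 0 to t:
  X_t = x_0 * exp(-theta t) + sigma * int_0^t exp(-theta (t-s)) dB_s.
The Itô integral has mean 0 and (by the Itô isometry) variance sigma^2 * int_0^t exp(-2 theta (t - s)) ds = sigma^2 * (1 - exp(-2 theta t)) / (2 theta).
With theta = 6, sigma = sqrt(2), x_0 = 7:
  E[X_t] = 7 * exp(-6 t) = 7*exp(-6*t)
  Var(X_t) = (sqrt(2))^2 * (1 - exp(-2*6 t)) / (2 * 6) = 1/6 - exp(-12*t)/6.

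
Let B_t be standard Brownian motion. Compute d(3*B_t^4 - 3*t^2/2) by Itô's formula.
d(3*B_t^4 - 3*t^2/2) = (18*B_t^2 - 3*t) dt + (12*B_t^3) dB_t

Itô's formula for f(t, x): d f(t, B_t) = (f_t + (1/2) f_xx) dt + f_x dB_t. Compute partials of f(t, x) = -3*t^2/2 + 3*x^4:
  f_t(t,x)  = -3*t
  f_x(t,x)  = 12*x^3
  f_xx(t,x) = 36*x^2
Assemble drift = f_t + (1/2) f_xx = -3*t + 18*x^2 and diffusion = f_x = 12*x^3. Substituting x = B_t:
  d(3*B_t^4 - 3*t^2/2) = (18*B_t^2 - 3*t) dt + (12*B_t^3) dB_t.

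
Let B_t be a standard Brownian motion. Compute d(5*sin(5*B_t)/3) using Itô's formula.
d(5*sin(5*B_t)/3) = (-125*sin(5*B_t)/6) dt + (25*cos(5*B_t)/3) dB_t

Itô's formula for f(B_t) gives d f(B_t) = f'(B_t) dB_t + (1/2) f''(B_t) dt. Compute derivatives of f(x) = 5*sin(5*x)/3:
  f'(x)  = 25*cos(5*x)/3
  f''(x) = -125*sin(5*x)/3
Substitute x = B_t and multiply the f'' term by 1/2:
  drift     = (1/2) * (-125*sin(5*x)/3) evaluated at B_t = -125*sin(5*B_t)/6
  diffusion = (25*cos(5*x)/3) evaluated at B_t = 25*cos(5*B_t)/3
Therefore d(5*sin(5*B_t)/3) = (-125*sin(5*B_t)/6) dt + (25*cos(5*B_t)/3) dB_t.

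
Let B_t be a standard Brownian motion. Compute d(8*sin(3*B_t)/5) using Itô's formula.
d(8*sin(3*B_t)/5) = (-36*sin(3*B_t)/5) dt + (24*cos(3*B_t)/5) dB_t

Itô's formula for f(B_t) gives d f(B_t) = f'(B_t) dB_t + (1/2) f''(B_t) dt. Compute derivatives of f(x) = 8*sin(3*x)/5:
  f'(x)  = 24*cos(3*x)/5
  f''(x) = -72*sin(3*x)/5
Substitute x = B_t and multiply the f'' term by 1/2:
  drift     = (1/2) * (-72*sin(3*x)/5) evaluated at B_t = -36*sin(3*B_t)/5
  diffusion = (24*cos(3*x)/5) evaluated at B_t = 24*cos(3*B_t)/5
Therefore d(8*sin(3*B_t)/5) = (-36*sin(3*B_t)/5) dt + (24*cos(3*B_t)/5) dB_t.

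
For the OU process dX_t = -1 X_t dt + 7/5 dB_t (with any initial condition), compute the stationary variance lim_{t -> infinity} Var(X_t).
lim Var(X_t) = 49/50

The OU SDE dX = -theta X dt + sigma dB admits the integrating factor exp(theta t): d(exp(theta t) X_t) = sigma exp(theta t) dB_t. Integrating from 0 to t gives X_t = x_0 * exp(-theta t) + sigma * int_0^t exp(-theta (t-s)) dB_s for any initial x_0. The Itô integral has variance (by the Itô isometry) sigma^2 * int_0^t exp(-2 theta (t - s)) ds = sigma^2 * (1 - exp(-2 theta t)) / (2 theta), independent of x_0.
With theta = 1, sigma = 7/5:
  Var(X_t) = (7/5)^2 * (1 - exp(-2*1 t)) / (2 * 1) = 49/50 - 49*exp(-2*t)/50.
As t -> infinity, exp(-2*1 t) -> 0, so the stationary variance is sigma^2 / (2 theta) = 49/50.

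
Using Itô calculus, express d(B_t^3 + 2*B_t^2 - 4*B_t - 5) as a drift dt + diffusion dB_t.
d(B_t^3 + 2*B_t^2 - 4*B_t - 5) = (3*B_t + 2) dt + (3*B_t^2 + 4*B_t - 4) dB_t

Itô's formula for f(B_t) gives d f(B_t) = f'(B_t) dB_t + (1/2) f''(B_t) dt. Compute derivatives of f(x) = x^3 + 2*x^2 - 4*x - 5:
  f'(x)  = 3*x^2 + 4*x - 4
  f''(x) = 6*x + 4
Substitute x = B_t and multiply the f'' term by 1/2:
  drift     = (1/2) * (6*x + 4) evaluated at B_t = 3*B_t + 2
  diffusion = (3*x^2 + 4*x - 4) evaluated at B_t = 3*B_t^2 + 4*B_t - 4
Therefore d(B_t^3 + 2*B_t^2 - 4*B_t - 5) = (3*B_t + 2) dt + (3*B_t^2 + 4*B_t - 4) dB_t.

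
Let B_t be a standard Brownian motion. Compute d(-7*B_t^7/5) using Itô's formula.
d(-7*B_t^7/5) = (-147*B_t^5/5) dt + (-49*B_t^6/5) dB_t

Itô's formula for f(B_t) gives d f(B_t) = f'(B_t) dB_t + (1/2) f''(B_t) dt. Compute derivatives of f(x) = -7*x^7/5:
  f'(x)  = -49*x^6/5
  f''(x) = -294*x^5/5
Substitute x = B_t and multiply the f'' term by 1/2:
  drift     = (1/2) * (-294*x^5/5) evaluated at B_t = -147*B_t^5/5
  diffusion = (-49*x^6/5) evaluated at B_t = -49*B_t^6/5
Therefore d(-7*B_t^7/5) = (-147*B_t^5/5) dt + (-49*B_t^6/5) dB_t.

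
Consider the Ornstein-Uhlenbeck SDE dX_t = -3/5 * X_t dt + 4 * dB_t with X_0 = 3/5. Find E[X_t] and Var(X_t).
E[X_t] = 3*exp(-3*t/5)/5; Var(X_t) = 40/3 - 40*exp(-6*t/5)/3

The OU SDE dX = -theta X dt + sigma dB admits the integrating factor exp(theta t): d(exp(theta t) X_t) = sigma exp(theta t) dB_t. Integrating from 0 to t:
  X_t = x_0 * exp(-theta t) + sigma * int_0^t exp(-theta (t-s)) dB_s.
The Itô integral has mean 0 and (by the Itô isometry) variance sigma^2 * int_0^t exp(-2 theta (t - s)) ds = sigma^2 * (1 - exp(-2 theta t)) / (2 theta).
With theta = 3/5, sigma = 4, x_0 = 3/5:
  E[X_t] = 3/5 * exp(-3/5 t) = 3*exp(-3*t/5)/5
  Var(X_t) = (4)^2 * (1 - exp(-2*3/5 t)) / (2 * 3/5) = 40/3 - 40*exp(-6*t/5)/3.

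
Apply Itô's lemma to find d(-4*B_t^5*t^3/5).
d(-4*B_t^5*t^3/5) = (B_t^3*t^2*(-12*B_t^2/5 - 8*t)) dt + (-4*B_t^4*t^3) dB_t

Itô's formula for f(t, x): d f(t, B_t) = (f_t + (1/2) f_xx) dt + f_x dB_t. Compute partials of f(t, x) = -4*t^3*x^5/5:
  f_t(t,x)  = -12*t^2*x^5/5
  f_x(t,x)  = -4*t^3*x^4
  f_xx(t,x) = -16*t^3*x^3
Assemble drift = f_t + (1/2) f_xx = t^2*x^3*(-8*t - 12*x^2/5) and diffusion = f_x = -4*t^3*x^4. Substituting x = B_t:
  d(-4*B_t^5*t^3/5) = (B_t^3*t^2*(-12*B_t^2/5 - 8*t)) dt + (-4*B_t^4*t^3) dB_t.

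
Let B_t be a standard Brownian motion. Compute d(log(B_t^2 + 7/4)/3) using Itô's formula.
d(log(B_t^2 + 7/4)/3) = (4*(7 - 4*B_t^2)/(3*(4*B_t^2 + 7)^2)) dt + (8*B_t/(3*(4*B_t^2 + 7))) dB_t

Itô's formula for f(B_t) gives d f(B_t) = f'(B_t) dB_t + (1/2) f''(B_t) dt. Compute derivatives of f(x) = log(x^2 + 7/4)/3:
  f'(x)  = 8*x/(3*(4*x^2 + 7))
  f''(x) = 8*(7 - 4*x^2)/(3*(4*x^2 + 7)^2)
Substitute x = B_t and multiply the f'' term by 1/2:
  drift     = (1/2) * (8*(7 - 4*x^2)/(3*(4*x^2 + 7)^2)) evaluated at B_t = 4*(7 - 4*B_t^2)/(3*(4*B_t^2 + 7)^2)
  diffusion = (8*x/(3*(4*x^2 + 7))) evaluated at B_t = 8*B_t/(3*(4*B_t^2 + 7))
Therefore d(log(B_t^2 + 7/4)/3) = (4*(7 - 4*B_t^2)/(3*(4*B_t^2 + 7)^2)) dt + (8*B_t/(3*(4*B_t^2 + 7))) dB_t.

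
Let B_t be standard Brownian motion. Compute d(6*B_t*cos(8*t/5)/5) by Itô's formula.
d(6*B_t*cos(8*t/5)/5) = (-48*B_t*sin(8*t/5)/25) dt + (6*cos(8*t/5)/5) dB_t

Itô's formula for f(t, x): d f(t, B_t) = (f_t + (1/2) f_xx) dt + f_x dB_t. Compute partials of f(t, x) = 6*x*cos(8*t/5)/5:
  f_t(t,x)  = -48*x*sin(8*t/5)/25
  f_x(t,x)  = 6*cos(8*t/5)/5
  f_xx(t,x) = 0
Assemble drift = f_t + (1/2) f_xx = -48*x*sin(8*t/5)/25 and diffusion = f_x = 6*cos(8*t/5)/5. Substituting x = B_t:
  d(6*B_t*cos(8*t/5)/5) = (-48*B_t*sin(8*t/5)/25) dt + (6*cos(8*t/5)/5) dB_t.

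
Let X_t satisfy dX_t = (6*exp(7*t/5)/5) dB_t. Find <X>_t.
<X>_t = 18*exp(14*t/5)/35 - 18/35

For an Itô process dX_t = a(t) dt + b(t) dB_t, the quadratic variation is <X>_t = int_0^t b(s)^2 ds (the drift term does not contribute). Here b(s) = 6*exp(7*s/5)/5, so
  b(s)^2 = 36*exp(14*s/5)/25.
Integrating from 0 to t:
  <X>_t = int_0^t (36*exp(14*s/5)/25) ds = 18*exp(14*t/5)/35 - 18/35.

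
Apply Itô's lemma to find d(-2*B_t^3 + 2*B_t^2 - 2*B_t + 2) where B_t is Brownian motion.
d(-2*B_t^3 + 2*B_t^2 - 2*B_t + 2) = (2 - 6*B_t) dt + (-6*B_t^2 + 4*B_t - 2) dB_t

Itô's formula for f(B_t) gives d f(B_t) = f'(B_t) dB_t + (1/2) f''(B_t) dt. Compute derivatives of f(x) = -2*x^3 + 2*x^2 - 2*x + 2:
  f'(x)  = -6*x^2 + 4*x - 2
  f''(x) = 4 - 12*x
Substitute x = B_t and multiply the f'' term by 1/2:
  drift     = (1/2) * (4 - 12*x) evaluated at B_t = 2 - 6*B_t
  diffusion = (-6*x^2 + 4*x - 2) evaluated at B_t = -6*B_t^2 + 4*B_t - 2
Therefore d(-2*B_t^3 + 2*B_t^2 - 2*B_t + 2) = (2 - 6*B_t) dt + (-6*B_t^2 + 4*B_t - 2) dB_t.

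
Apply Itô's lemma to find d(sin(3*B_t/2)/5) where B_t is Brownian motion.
d(sin(3*B_t/2)/5) = (-9*sin(3*B_t/2)/40) dt + (3*cos(3*B_t/2)/10) dB_t

Itô's formula for f(B_t) gives d f(B_t) = f'(B_t) dB_t + (1/2) f''(B_t) dt. Compute derivatives of f(x) = sin(3*x/2)/5:
  f'(x)  = 3*cos(3*x/2)/10
  f''(x) = -9*sin(3*x/2)/20
Substitute x = B_t and multiply the f'' term by 1/2:
  drift     = (1/2) * (-9*sin(3*x/2)/20) evaluated at B_t = -9*sin(3*B_t/2)/40
  diffusion = (3*cos(3*x/2)/10) evaluated at B_t = 3*cos(3*B_t/2)/10
Therefore d(sin(3*B_t/2)/5) = (-9*sin(3*B_t/2)/40) dt + (3*cos(3*B_t/2)/10) dB_t.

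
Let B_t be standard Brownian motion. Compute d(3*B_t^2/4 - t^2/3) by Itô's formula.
d(3*B_t^2/4 - t^2/3) = (3/4 - 2*t/3) dt + (3*B_t/2) dB_t

Itô's formula for f(t, x): d f(t, B_t) = (f_t + (1/2) f_xx) dt + f_x dB_t. Compute partials of f(t, x) = -t^2/3 + 3*x^2/4:
  f_t(t,x)  = -2*t/3
  f_x(t,x)  = 3*x/2
  f_xx(t,x) = 3/2
Assemble drift = f_t + (1/2) f_xx = 3/4 - 2*t/3 and diffusion = f_x = 3*x/2. Substituting x = B_t:
  d(3*B_t^2/4 - t^2/3) = (3/4 - 2*t/3) dt + (3*B_t/2) dB_t.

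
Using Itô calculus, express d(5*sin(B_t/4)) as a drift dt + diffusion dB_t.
d(5*sin(B_t/4)) = (-5*sin(B_t/4)/32) dt + (5*cos(B_t/4)/4) dB_t

Itô's formula for f(B_t) gives d f(B_t) = f'(B_t) dB_t + (1/2) f''(B_t) dt. Compute derivatives of f(x) = 5*sin(x/4):
  f'(x)  = 5*cos(x/4)/4
  f''(x) = -5*sin(x/4)/16
Substitute x = B_t and multiply the f'' term by 1/2:
  drift     = (1/2) * (-5*sin(x/4)/16) evaluated at B_t = -5*sin(B_t/4)/32
  diffusion = (5*cos(x/4)/4) evaluated at B_t = 5*cos(B_t/4)/4
Therefore d(5*sin(B_t/4)) = (-5*sin(B_t/4)/32) dt + (5*cos(B_t/4)/4) dB_t.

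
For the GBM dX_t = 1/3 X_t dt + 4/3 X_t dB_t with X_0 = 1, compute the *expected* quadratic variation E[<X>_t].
E[<X>_t] = 8*exp(22*t/9)/11 - 8/11

<X>_t = int_0^t ((4/3) * X_s)^2 ds. Taking expectation inside the integral: E[<X>_t] = (4/3)^2 * int_0^t E[X_s^2] ds. For GBM, E[X_s^2] = x_0^2 * exp((2 mu + sigma^2) s). Integrating:
  E[<X>_t] = (4/3)^2 * 1^2 * (exp((2*(1/3) + (4/3)^2) t) - 1) / (2*(1/3) + (4/3)^2)
           = (4/3)^2 * 1^2 * (exp((22/9) t) - 1) / (22/9) = 8*exp(22*t/9)/11 - 8/11.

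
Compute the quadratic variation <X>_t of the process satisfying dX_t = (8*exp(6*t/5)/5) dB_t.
<X>_t = 16*exp(12*t/5)/15 - 16/15

For an Itô process dX_t = a(t) dt + b(t) dB_t, the quadratic variation is <X>_t = int_0^t b(s)^2 ds (the drift term does not contribute). Here b(s) = 8*exp(6*s/5)/5, so
  b(s)^2 = 64*exp(12*s/5)/25.
Integrating from 0 to t:
  <X>_t = int_0^t (64*exp(12*s/5)/25) ds = 16*exp(12*t/5)/15 - 16/15.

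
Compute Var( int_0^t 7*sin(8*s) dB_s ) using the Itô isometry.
Var = 49*t/2 - 49*sin(8*t)*cos(8*t)/16

The Itô integral of a deterministic integrand f(s) has mean 0 because each increment f(s) * (B_{s+ds} - B_s) has mean 0. By the Itô isometry:
  Var( int_0^t f(s) dB_s ) = E[ (int_0^t f(s) dB_s)^2 ] = int_0^t f(s)^2 ds.
Here f(s) = 7*sin(8*s), so f(s)^2 = 49*sin(8*s)^2. Integrate:
  int_0^t (49*sin(8*s)^2) ds = 49*t/2 - 49*sin(8*t)*cos(8*t)/16.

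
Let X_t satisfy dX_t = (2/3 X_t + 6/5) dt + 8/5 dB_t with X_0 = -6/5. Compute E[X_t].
E[X_t] = 3*exp(2*t/3)/5 - 9/5

Taking expectations and using E[dB_t] = 0, the mean m(t) = E[X_t] satisfies the ODE m'(t) = a m(t) + b with m(0) = x_0. With a = 2/3, b = 6/5, x_0 = -6/5, the solution is
  m(t) = x_0 * exp(a t) + (b/a) * (exp(a t) - 1)
       = (-6/5) * exp((2/3) t) + ((6/5)/(2/3)) * (exp((2/3) t) - 1)
       = 3*exp(2*t/3)/5 - 9/5.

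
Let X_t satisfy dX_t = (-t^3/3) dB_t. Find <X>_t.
<X>_t = t^7/63

For an Itô process dX_t = a(t) dt + b(t) dB_t, the quadratic variation is <X>_t = int_0^t b(s)^2 ds (the drift term does not contribute). Here b(s) = -s^3/3, so
  b(s)^2 = s^6/9.
Integrating from 0 to t:
  <X>_t = int_0^t (s^6/9) ds = t^7/63.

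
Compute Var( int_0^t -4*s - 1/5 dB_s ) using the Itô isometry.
Var = t*(400*t^2 + 60*t + 3)/75

The Itô integral of a deterministic integrand f(s) has mean 0 because each increment f(s) * (B_{s+ds} - B_s) has mean 0. By the Itô isometry:
  Var( int_0^t f(s) dB_s ) = E[ (int_0^t f(s) dB_s)^2 ] = int_0^t f(s)^2 ds.
Here f(s) = -4*s - 1/5, so f(s)^2 = (20*s + 1)^2/25. Integrate:
  int_0^t ((20*s + 1)^2/25) ds = t*(400*t^2 + 60*t + 3)/75.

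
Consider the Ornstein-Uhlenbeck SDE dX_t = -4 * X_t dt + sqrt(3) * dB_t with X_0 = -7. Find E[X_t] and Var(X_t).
E[X_t] = -7*exp(-4*t); Var(X_t) = 3/8 - 3*exp(-8*t)/8

The OU SDE dX = -theta X dt + sigma dB admits the integrating factor exp(theta t): d(exp(theta t) X_t) = sigma exp(theta t) dB_t. Integrating from 0 to t:
  X_t = x_0 * exp(-theta t) + sigma * int_0^t exp(-theta (t-s)) dB_s.
The Itô integral has mean 0 and (by the Itô isometry) variance sigma^2 * int_0^t exp(-2 theta (t - s)) ds = sigma^2 * (1 - exp(-2 theta t)) / (2 theta).
With theta = 4, sigma = sqrt(3), x_0 = -7:
  E[X_t] = -7 * exp(-4 t) = -7*exp(-4*t)
  Var(X_t) = (sqrt(3))^2 * (1 - exp(-2*4 t)) / (2 * 4) = 3/8 - 3*exp(-8*t)/8.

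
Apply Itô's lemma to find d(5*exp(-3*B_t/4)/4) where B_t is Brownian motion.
d(5*exp(-3*B_t/4)/4) = (45*exp(-3*B_t/4)/128) dt + (-15*exp(-3*B_t/4)/16) dB_t

Itô's formula for f(B_t) gives d f(B_t) = f'(B_t) dB_t + (1/2) f''(B_t) dt. Compute derivatives of f(x) = 5*exp(-3*x/4)/4:
  f'(x)  = -15*exp(-3*x/4)/16
  f''(x) = 45*exp(-3*x/4)/64
Substitute x = B_t and multiply the f'' term by 1/2:
  drift     = (1/2) * (45*exp(-3*x/4)/64) evaluated at B_t = 45*exp(-3*B_t/4)/128
  diffusion = (-15*exp(-3*x/4)/16) evaluated at B_t = -15*exp(-3*B_t/4)/16
Therefore d(5*exp(-3*B_t/4)/4) = (45*exp(-3*B_t/4)/128) dt + (-15*exp(-3*B_t/4)/16) dB_t.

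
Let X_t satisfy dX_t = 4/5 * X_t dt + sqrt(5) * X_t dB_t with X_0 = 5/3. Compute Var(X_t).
Var(X_t) = 25*(exp(5*t) - 1)*exp(8*t/5)/9

For GBM dX = mu X dt + sigma X dB with X_0 = x_0, apply Itô to Y = log X: dY = (mu - sigma^2/2) dt + sigma dB, so Y_t = log(x_0) + (mu - sigma^2/2) t + sigma B_t and hence X_t = x_0 * exp((mu - sigma^2/2) t + sigma B_t).
With mu = 4/5, sigma = sqrt(5), x_0 = 5/3, this gives:
  X_t = 5/3 * exp((-17/10) * t + (sqrt(5)) * B_t).
Since sigma*B_t ~ Normal(0, sigma^2 t), E[exp(sigma*B_t)] = exp(sigma^2 t / 2); so E[X_t] = x_0 * exp((mu - sigma^2/2) t) * exp(sigma^2 t / 2) = x_0 * exp(mu t) = 5*exp(4*t/5)/3.
Var(X_t) = E[X_t^2] - (E[X_t])^2 = x_0^2 * exp(2 mu t) * (exp(sigma^2 t) - 1) = 25*(exp(5*t) - 1)*exp(8*t/5)/9.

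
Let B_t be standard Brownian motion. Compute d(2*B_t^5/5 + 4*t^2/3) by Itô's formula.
d(2*B_t^5/5 + 4*t^2/3) = (4*B_t^3 + 8*t/3) dt + (2*B_t^4) dB_t

Itô's formula for f(t, x): d f(t, B_t) = (f_t + (1/2) f_xx) dt + f_x dB_t. Compute partials of f(t, x) = 4*t^2/3 + 2*x^5/5:
  f_t(t,x)  = 8*t/3
  f_x(t,x)  = 2*x^4
  f_xx(t,x) = 8*x^3
Assemble drift = f_t + (1/2) f_xx = 8*t/3 + 4*x^3 and diffusion = f_x = 2*x^4. Substituting x = B_t:
  d(2*B_t^5/5 + 4*t^2/3) = (4*B_t^3 + 8*t/3) dt + (2*B_t^4) dB_t.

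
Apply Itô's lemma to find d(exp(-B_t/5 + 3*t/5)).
d(exp(-B_t/5 + 3*t/5)) = (31*exp(-B_t/5 + 3*t/5)/50) dt + (-exp(-B_t/5 + 3*t/5)/5) dB_t

Itô's formula for f(t, x): d f(t, B_t) = (f_t + (1/2) f_xx) dt + f_x dB_t. Compute partials of f(t, x) = exp(3*t/5 - x/5):
  f_t(t,x)  = 3*exp(3*t/5 - x/5)/5
  f_x(t,x)  = -exp(3*t/5 - x/5)/5
  f_xx(t,x) = exp(3*t/5 - x/5)/25
Assemble drift = f_t + (1/2) f_xx = 31*exp(3*t/5 - x/5)/50 and diffusion = f_x = -exp(3*t/5 - x/5)/5. Substituting x = B_t:
  d(exp(-B_t/5 + 3*t/5)) = (31*exp(-B_t/5 + 3*t/5)/50) dt + (-exp(-B_t/5 + 3*t/5)/5) dB_t.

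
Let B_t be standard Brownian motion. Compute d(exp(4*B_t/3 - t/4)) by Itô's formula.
d(exp(4*B_t/3 - t/4)) = (23*exp(4*B_t/3 - t/4)/36) dt + (4*exp(4*B_t/3 - t/4)/3) dB_t

Itô's formula for f(t, x): d f(t, B_t) = (f_t + (1/2) f_xx) dt + f_x dB_t. Compute partials of f(t, x) = exp(-t/4 + 4*x/3):
  f_t(t,x)  = -exp(-t/4 + 4*x/3)/4
  f_x(t,x)  = 4*exp(-t/4 + 4*x/3)/3
  f_xx(t,x) = 16*exp(-t/4 + 4*x/3)/9
Assemble drift = f_t + (1/2) f_xx = 23*exp(-t/4 + 4*x/3)/36 and diffusion = f_x = 4*exp(-t/4 + 4*x/3)/3. Substituting x = B_t:
  d(exp(4*B_t/3 - t/4)) = (23*exp(4*B_t/3 - t/4)/36) dt + (4*exp(4*B_t/3 - t/4)/3) dB_t.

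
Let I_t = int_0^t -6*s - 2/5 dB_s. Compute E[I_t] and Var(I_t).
E[I_t] = 0; Var(I_t) = 4*t*(75*t^2 + 15*t + 1)/25

The Itô integral of a deterministic integrand f(s) has mean 0 because each increment f(s) * (B_{s+ds} - B_s) has mean 0. By the Itô isometry:
  Var( int_0^t f(s) dB_s ) = E[ (int_0^t f(s) dB_s)^2 ] = int_0^t f(s)^2 ds.
Here f(s) = -6*s - 2/5, so f(s)^2 = 4*(15*s + 1)^2/25. Integrate:
  int_0^t (4*(15*s + 1)^2/25) ds = 4*t*(75*t^2 + 15*t + 1)/25.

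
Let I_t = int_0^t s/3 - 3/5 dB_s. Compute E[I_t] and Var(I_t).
E[I_t] = 0; Var(I_t) = t*(25*t^2 - 135*t + 243)/675

The Itô integral of a deterministic integrand f(s) has mean 0 because each increment f(s) * (B_{s+ds} - B_s) has mean 0. By the Itô isometry:
  Var( int_0^t f(s) dB_s ) = E[ (int_0^t f(s) dB_s)^2 ] = int_0^t f(s)^2 ds.
Here f(s) = s/3 - 3/5, so f(s)^2 = (5*s - 9)^2/225. Integrate:
  int_0^t ((5*s - 9)^2/225) ds = t*(25*t^2 - 135*t + 243)/675.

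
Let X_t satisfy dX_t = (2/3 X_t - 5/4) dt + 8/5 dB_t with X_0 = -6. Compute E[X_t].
E[X_t] = 15/8 - 63*exp(2*t/3)/8

Taking expectations and using E[dB_t] = 0, the mean m(t) = E[X_t] satisfies the ODE m'(t) = a m(t) + b with m(0) = x_0. With a = 2/3, b = -5/4, x_0 = -6, the solution is
  m(t) = x_0 * exp(a t) + (b/a) * (exp(a t) - 1)
       = (-6) * exp((2/3) t) + ((-5/4)/(2/3)) * (exp((2/3) t) - 1)
       = 15/8 - 63*exp(2*t/3)/8.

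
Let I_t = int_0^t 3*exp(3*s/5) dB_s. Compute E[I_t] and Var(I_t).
E[I_t] = 0; Var(I_t) = 15*exp(6*t/5)/2 - 15/2

The Itô integral of a deterministic integrand f(s) has mean 0 because each increment f(s) * (B_{s+ds} - B_s) has mean 0. By the Itô isometry:
  Var( int_0^t f(s) dB_s ) = E[ (int_0^t f(s) dB_s)^2 ] = int_0^t f(s)^2 ds.
Here f(s) = 3*exp(3*s/5), so f(s)^2 = 9*exp(6*s/5). Integrate:
  int_0^t (9*exp(6*s/5)) ds = 15*exp(6*t/5)/2 - 15/2.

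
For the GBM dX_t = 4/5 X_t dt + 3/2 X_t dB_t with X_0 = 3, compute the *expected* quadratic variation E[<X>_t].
E[<X>_t] = 405*exp(77*t/20)/77 - 405/77

<X>_t = int_0^t ((3/2) * X_s)^2 ds. Taking expectation inside the integral: E[<X>_t] = (3/2)^2 * int_0^t E[X_s^2] ds. For GBM, E[X_s^2] = x_0^2 * exp((2 mu + sigma^2) s). Integrating:
  E[<X>_t] = (3/2)^2 * 3^2 * (exp((2*(4/5) + (3/2)^2) t) - 1) / (2*(4/5) + (3/2)^2)
           = (3/2)^2 * 3^2 * (exp((77/20) t) - 1) / (77/20) = 405*exp(77*t/20)/77 - 405/77.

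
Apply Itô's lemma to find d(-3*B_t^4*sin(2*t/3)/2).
d(-3*B_t^4*sin(2*t/3)/2) = (-B_t^2*(B_t^2*cos(2*t/3) + 9*sin(2*t/3))) dt + (-6*B_t^3*sin(2*t/3)) dB_t

Itô's formula for f(t, x): d f(t, B_t) = (f_t + (1/2) f_xx) dt + f_x dB_t. Compute partials of f(t, x) = -3*x^4*sin(2*t/3)/2:
  f_t(t,x)  = -x^4*cos(2*t/3)
  f_x(t,x)  = -6*x^3*sin(2*t/3)
  f_xx(t,x) = -18*x^2*sin(2*t/3)
Assemble drift = f_t + (1/2) f_xx = -x^2*(x^2*cos(2*t/3) + 9*sin(2*t/3)) and diffusion = f_x = -6*x^3*sin(2*t/3). Substituting x = B_t:
  d(-3*B_t^4*sin(2*t/3)/2) = (-B_t^2*(B_t^2*cos(2*t/3) + 9*sin(2*t/3))) dt + (-6*B_t^3*sin(2*t/3)) dB_t.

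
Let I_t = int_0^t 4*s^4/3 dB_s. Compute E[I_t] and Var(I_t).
E[I_t] = 0; Var(I_t) = 16*t^9/81

The Itô integral of a deterministic integrand f(s) has mean 0 because each increment f(s) * (B_{s+ds} - B_s) has mean 0. By the Itô isometry:
  Var( int_0^t f(s) dB_s ) = E[ (int_0^t f(s) dB_s)^2 ] = int_0^t f(s)^2 ds.
Here f(s) = 4*s^4/3, so f(s)^2 = 16*s^8/9. Integrate:
  int_0^t (16*s^8/9) ds = 16*t^9/81.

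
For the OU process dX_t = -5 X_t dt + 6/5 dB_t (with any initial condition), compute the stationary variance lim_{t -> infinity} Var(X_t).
lim Var(X_t) = 18/125

The OU SDE dX = -theta X dt + sigma dB admits the integrating factor exp(theta t): d(exp(theta t) X_t) = sigma exp(theta t) dB_t. Integrating from 0 to t gives X_t = x_0 * exp(-theta t) + sigma * int_0^t exp(-theta (t-s)) dB_s for any initial x_0. The Itô integral has variance (by the Itô isometry) sigma^2 * int_0^t exp(-2 theta (t - s)) ds = sigma^2 * (1 - exp(-2 theta t)) / (2 theta), independent of x_0.
With theta = 5, sigma = 6/5:
  Var(X_t) = (6/5)^2 * (1 - exp(-2*5 t)) / (2 * 5) = 18/125 - 18*exp(-10*t)/125.
As t -> infinity, exp(-2*5 t) -> 0, so the stationary variance is sigma^2 / (2 theta) = 18/125.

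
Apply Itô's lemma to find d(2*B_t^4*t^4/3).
d(2*B_t^4*t^4/3) = (B_t^2*t^3*(8*B_t^2/3 + 4*t)) dt + (8*B_t^3*t^4/3) dB_t

Itô's formula for f(t, x): d f(t, B_t) = (f_t + (1/2) f_xx) dt + f_x dB_t. Compute partials of f(t, x) = 2*t^4*x^4/3:
  f_t(t,x)  = 8*t^3*x^4/3
  f_x(t,x)  = 8*t^4*x^3/3
  f_xx(t,x) = 8*t^4*x^2
Assemble drift = f_t + (1/2) f_xx = t^3*x^2*(4*t + 8*x^2/3) and diffusion = f_x = 8*t^4*x^3/3. Substituting x = B_t:
  d(2*B_t^4*t^4/3) = (B_t^2*t^3*(8*B_t^2/3 + 4*t)) dt + (8*B_t^3*t^4/3) dB_t.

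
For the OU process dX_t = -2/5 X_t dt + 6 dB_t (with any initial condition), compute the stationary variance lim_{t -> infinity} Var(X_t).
lim Var(X_t) = 45

The OU SDE dX = -theta X dt + sigma dB admits the integrating factor exp(theta t): d(exp(theta t) X_t) = sigma exp(theta t) dB_t. Integrating from 0 to t gives X_t = x_0 * exp(-theta t) + sigma * int_0^t exp(-theta (t-s)) dB_s for any initial x_0. The Itô integral has variance (by the Itô isometry) sigma^2 * int_0^t exp(-2 theta (t - s)) ds = sigma^2 * (1 - exp(-2 theta t)) / (2 theta), independent of x_0.
With theta = 2/5, sigma = 6:
  Var(X_t) = (6)^2 * (1 - exp(-2*2/5 t)) / (2 * 2/5) = 45 - 45*exp(-4*t/5).
As t -> infinity, exp(-2*2/5 t) -> 0, so the stationary variance is sigma^2 / (2 theta) = 45.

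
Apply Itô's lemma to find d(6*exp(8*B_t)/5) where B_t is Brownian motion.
d(6*exp(8*B_t)/5) = (192*exp(8*B_t)/5) dt + (48*exp(8*B_t)/5) dB_t

Itô's formula for f(B_t) gives d f(B_t) = f'(B_t) dB_t + (1/2) f''(B_t) dt. Compute derivatives of f(x) = 6*exp(8*x)/5:
  f'(x)  = 48*exp(8*x)/5
  f''(x) = 384*exp(8*x)/5
Substitute x = B_t and multiply the f'' term by 1/2:
  drift     = (1/2) * (384*exp(8*x)/5) evaluated at B_t = 192*exp(8*B_t)/5
  diffusion = (48*exp(8*x)/5) evaluated at B_t = 48*exp(8*B_t)/5
Therefore d(6*exp(8*B_t)/5) = (192*exp(8*B_t)/5) dt + (48*exp(8*B_t)/5) dB_t.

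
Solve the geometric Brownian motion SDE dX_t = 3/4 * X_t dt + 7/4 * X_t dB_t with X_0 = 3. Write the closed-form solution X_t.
X_t = 3 * exp((-25/32) * t + (7/4) * B_t)

For GBM dX = mu X dt + sigma X dB with X_0 = x_0, apply Itô to Y = log X: dY = (mu - sigma^2/2) dt + sigma dB, so Y_t = log(x_0) + (mu - sigma^2/2) t + sigma B_t and hence X_t = x_0 * exp((mu - sigma^2/2) t + sigma B_t).
With mu = 3/4, sigma = 7/4, x_0 = 3, this gives:
  X_t = 3 * exp((-25/32) * t + (7/4) * B_t).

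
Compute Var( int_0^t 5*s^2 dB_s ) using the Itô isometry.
Var = 5*t^5

The Itô integral of a deterministic integrand f(s) has mean 0 because each increment f(s) * (B_{s+ds} - B_s) has mean 0. By the Itô isometry:
  Var( int_0^t f(s) dB_s ) = E[ (int_0^t f(s) dB_s)^2 ] = int_0^t f(s)^2 ds.
Here f(s) = 5*s^2, so f(s)^2 = 25*s^4. Integrate:
  int_0^t (25*s^4) ds = 5*t^5.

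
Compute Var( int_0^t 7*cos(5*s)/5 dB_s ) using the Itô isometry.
Var = 49*t/50 + 49*sin(10*t)/500

The Itô integral of a deterministic integrand f(s) has mean 0 because each increment f(s) * (B_{s+ds} - B_s) has mean 0. By the Itô isometry:
  Var( int_0^t f(s) dB_s ) = E[ (int_0^t f(s) dB_s)^2 ] = int_0^t f(s)^2 ds.
Here f(s) = 7*cos(5*s)/5, so f(s)^2 = 49*cos(5*s)^2/25. Integrate:
  int_0^t (49*cos(5*s)^2/25) ds = 49*t/50 + 49*sin(10*t)/500.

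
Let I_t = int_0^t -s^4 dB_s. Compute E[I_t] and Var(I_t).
E[I_t] = 0; Var(I_t) = t^9/9

The Itô integral of a deterministic integrand f(s) has mean 0 because each increment f(s) * (B_{s+ds} - B_s) has mean 0. By the Itô isometry:
  Var( int_0^t f(s) dB_s ) = E[ (int_0^t f(s) dB_s)^2 ] = int_0^t f(s)^2 ds.
Here f(s) = -s^4, so f(s)^2 = s^8. Integrate:
  int_0^t (s^8) ds = t^9/9.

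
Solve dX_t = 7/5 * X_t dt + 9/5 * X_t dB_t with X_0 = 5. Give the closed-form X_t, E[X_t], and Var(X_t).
X_t = 5 * exp((-11/50) t + (9/5) B_t); E[X_t] = 5*exp(7*t/5); Var(X_t) = 25*(exp(81*t/25) - 1)*exp(14*t/5)

For GBM dX = mu X dt + sigma X dB with X_0 = x_0, apply Itô to Y = log X: dY = (mu - sigma^2/2) dt + sigma dB, so Y_t = log(x_0) + (mu - sigma^2/2) t + sigma B_t and hence X_t = x_0 * exp((mu - sigma^2/2) t + sigma B_t).
With mu = 7/5, sigma = 9/5, x_0 = 5, this gives:
  X_t = 5 * exp((-11/50) * t + (9/5) * B_t).
Since sigma*B_t ~ Normal(0, sigma^2 t), E[exp(sigma*B_t)] = exp(sigma^2 t / 2); so E[X_t] = x_0 * exp((mu - sigma^2/2) t) * exp(sigma^2 t / 2) = x_0 * exp(mu t) = 5*exp(7*t/5).
Var(X_t) = E[X_t^2] - (E[X_t])^2 = x_0^2 * exp(2 mu t) * (exp(sigma^2 t) - 1) = 25*(exp(81*t/25) - 1)*exp(14*t/5).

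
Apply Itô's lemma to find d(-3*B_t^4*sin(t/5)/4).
d(-3*B_t^4*sin(t/5)/4) = (-3*B_t^2*(B_t^2*cos(t/5) + 30*sin(t/5))/20) dt + (-3*B_t^3*sin(t/5)) dB_t

Itô's formula for f(t, x): d f(t, B_t) = (f_t + (1/2) f_xx) dt + f_x dB_t. Compute partials of f(t, x) = -3*x^4*sin(t/5)/4:
  f_t(t,x)  = -3*x^4*cos(t/5)/20
  f_x(t,x)  = -3*x^3*sin(t/5)
  f_xx(t,x) = -9*x^2*sin(t/5)
Assemble drift = f_t + (1/2) f_xx = -3*x^2*(x^2*cos(t/5) + 30*sin(t/5))/20 and diffusion = f_x = -3*x^3*sin(t/5). Substituting x = B_t:
  d(-3*B_t^4*sin(t/5)/4) = (-3*B_t^2*(B_t^2*cos(t/5) + 30*sin(t/5))/20) dt + (-3*B_t^3*sin(t/5)) dB_t.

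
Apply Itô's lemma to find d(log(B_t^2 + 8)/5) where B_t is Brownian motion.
d(log(B_t^2 + 8)/5) = ((8 - B_t^2)/(5*(B_t^2 + 8)^2)) dt + (2*B_t/(5*(B_t^2 + 8))) dB_t

Itô's formula for f(B_t) gives d f(B_t) = f'(B_t) dB_t + (1/2) f''(B_t) dt. Compute derivatives of f(x) = log(x^2 + 8)/5:
  f'(x)  = 2*x/(5*(x^2 + 8))
  f''(x) = 2*(8 - x^2)/(5*(x^2 + 8)^2)
Substitute x = B_t and multiply the f'' term by 1/2:
  drift     = (1/2) * (2*(8 - x^2)/(5*(x^2 + 8)^2)) evaluated at B_t = (8 - B_t^2)/(5*(B_t^2 + 8)^2)
  diffusion = (2*x/(5*(x^2 + 8))) evaluated at B_t = 2*B_t/(5*(B_t^2 + 8))
Therefore d(log(B_t^2 + 8)/5) = ((8 - B_t^2)/(5*(B_t^2 + 8)^2)) dt + (2*B_t/(5*(B_t^2 + 8))) dB_t.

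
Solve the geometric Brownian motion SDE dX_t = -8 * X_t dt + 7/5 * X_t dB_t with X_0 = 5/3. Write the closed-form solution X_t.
X_t = 5/3 * exp((-449/50) * t + (7/5) * B_t)

For GBM dX = mu X dt + sigma X dB with X_0 = x_0, apply Itô to Y = log X: dY = (mu - sigma^2/2) dt + sigma dB, so Y_t = log(x_0) + (mu - sigma^2/2) t + sigma B_t and hence X_t = x_0 * exp((mu - sigma^2/2) t + sigma B_t).
With mu = -8, sigma = 7/5, x_0 = 5/3, this gives:
  X_t = 5/3 * exp((-449/50) * t + (7/5) * B_t).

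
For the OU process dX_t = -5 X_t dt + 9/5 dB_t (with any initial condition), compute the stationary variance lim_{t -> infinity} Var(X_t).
lim Var(X_t) = 81/250

The OU SDE dX = -theta X dt + sigma dB admits the integrating factor exp(theta t): d(exp(theta t) X_t) = sigma exp(theta t) dB_t. Integrating from 0 to t gives X_t = x_0 * exp(-theta t) + sigma * int_0^t exp(-theta (t-s)) dB_s for any initial x_0. The Itô integral has variance (by the Itô isometry) sigma^2 * int_0^t exp(-2 theta (t - s)) ds = sigma^2 * (1 - exp(-2 theta t)) / (2 theta), independent of x_0.
With theta = 5, sigma = 9/5:
  Var(X_t) = (9/5)^2 * (1 - exp(-2*5 t)) / (2 * 5) = 81/250 - 81*exp(-10*t)/250.
As t -> infinity, exp(-2*5 t) -> 0, so the stationary variance is sigma^2 / (2 theta) = 81/250.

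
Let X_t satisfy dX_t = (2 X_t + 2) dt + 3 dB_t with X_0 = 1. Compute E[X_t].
E[X_t] = 2*exp(2*t) - 1

Taking expectations and using E[dB_t] = 0, the mean m(t) = E[X_t] satisfies the ODE m'(t) = a m(t) + b with m(0) = x_0. With a = 2, b = 2, x_0 = 1, the solution is
  m(t) = x_0 * exp(a t) + (b/a) * (exp(a t) - 1)
       = 1 * exp(2 t) + (2/2) * (exp(2 t) - 1)
       = 2*exp(2*t) - 1.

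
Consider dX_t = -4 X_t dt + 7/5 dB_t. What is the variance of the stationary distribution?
lim Var(X_t) = 49/200

The OU SDE dX = -theta X dt + sigma dB admits the integrating factor exp(theta t): d(exp(theta t) X_t) = sigma exp(theta t) dB_t. Integrating from 0 to t gives X_t = x_0 * exp(-theta t) + sigma * int_0^t exp(-theta (t-s)) dB_s for any initial x_0. The Itô integral has variance (by the Itô isometry) sigma^2 * int_0^t exp(-2 theta (t - s)) ds = sigma^2 * (1 - exp(-2 theta t)) / (2 theta), independent of x_0.
With theta = 4, sigma = 7/5:
  Var(X_t) = (7/5)^2 * (1 - exp(-2*4 t)) / (2 * 4) = 49/200 - 49*exp(-8*t)/200.
As t -> infinity, exp(-2*4 t) -> 0, so the stationary variance is sigma^2 / (2 theta) = 49/200.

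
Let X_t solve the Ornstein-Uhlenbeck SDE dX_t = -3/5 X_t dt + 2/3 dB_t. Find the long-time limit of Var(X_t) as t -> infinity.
lim Var(X_t) = 10/27

The OU SDE dX = -theta X dt + sigma dB admits the integrating factor exp(theta t): d(exp(theta t) X_t) = sigma exp(theta t) dB_t. Integrating from 0 to t gives X_t = x_0 * exp(-theta t) + sigma * int_0^t exp(-theta (t-s)) dB_s for any initial x_0. The Itô integral has variance (by the Itô isometry) sigma^2 * int_0^t exp(-2 theta (t - s)) ds = sigma^2 * (1 - exp(-2 theta t)) / (2 theta), independent of x_0.
With theta = 3/5, sigma = 2/3:
  Var(X_t) = (2/3)^2 * (1 - exp(-2*3/5 t)) / (2 * 3/5) = 10/27 - 10*exp(-6*t/5)/27.
As t -> infinity, exp(-2*3/5 t) -> 0, so the stationary variance is sigma^2 / (2 theta) = 10/27.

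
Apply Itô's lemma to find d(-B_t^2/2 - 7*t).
d(-B_t^2/2 - 7*t) = (-15/2) dt + (-B_t) dB_t

Itô's formula for f(t, x): d f(t, B_t) = (f_t + (1/2) f_xx) dt + f_x dB_t. Compute partials of f(t, x) = -7*t - x^2/2:
  f_t(t,x)  = -7
  f_x(t,x)  = -x
  f_xx(t,x) = -1
Assemble drift = f_t + (1/2) f_xx = -15/2 and diffusion = f_x = -x. Substituting x = B_t:
  d(-B_t^2/2 - 7*t) = (-15/2) dt + (-B_t) dB_t.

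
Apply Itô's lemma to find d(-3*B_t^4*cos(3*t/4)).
d(-3*B_t^4*cos(3*t/4)) = (9*B_t^2*(B_t^2*sin(3*t/4) - 8*cos(3*t/4))/4) dt + (-12*B_t^3*cos(3*t/4)) dB_t

Itô's formula for f(t, x): d f(t, B_t) = (f_t + (1/2) f_xx) dt + f_x dB_t. Compute partials of f(t, x) = -3*x^4*cos(3*t/4):
  f_t(t,x)  = 9*x^4*sin(3*t/4)/4
  f_x(t,x)  = -12*x^3*cos(3*t/4)
  f_xx(t,x) = -36*x^2*cos(3*t/4)
Assemble drift = f_t + (1/2) f_xx = 9*x^2*(x^2*sin(3*t/4) - 8*cos(3*t/4))/4 and diffusion = f_x = -12*x^3*cos(3*t/4). Substituting x = B_t:
  d(-3*B_t^4*cos(3*t/4)) = (9*B_t^2*(B_t^2*sin(3*t/4) - 8*cos(3*t/4))/4) dt + (-12*B_t^3*cos(3*t/4)) dB_t.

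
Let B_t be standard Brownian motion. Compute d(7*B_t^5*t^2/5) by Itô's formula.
d(7*B_t^5*t^2/5) = (14*B_t^3*t*(B_t^2 + 5*t)/5) dt + (7*B_t^4*t^2) dB_t

Itô's formula for f(t, x): d f(t, B_t) = (f_t + (1/2) f_xx) dt + f_x dB_t. Compute partials of f(t, x) = 7*t^2*x^5/5:
  f_t(t,x)  = 14*t*x^5/5
  f_x(t,x)  = 7*t^2*x^4
  f_xx(t,x) = 28*t^2*x^3
Assemble drift = f_t + (1/2) f_xx = 14*t*x^3*(5*t + x^2)/5 and diffusion = f_x = 7*t^2*x^4. Substituting x = B_t:
  d(7*B_t^5*t^2/5) = (14*B_t^3*t*(B_t^2 + 5*t)/5) dt + (7*B_t^4*t^2) dB_t.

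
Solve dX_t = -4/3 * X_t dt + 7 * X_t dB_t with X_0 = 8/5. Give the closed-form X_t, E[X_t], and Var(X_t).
X_t = 8/5 * exp((-155/6) t + (7) B_t); E[X_t] = 8*exp(-4*t/3)/5; Var(X_t) = (64*exp(49*t) - 64)*exp(-8*t/3)/25

For GBM dX = mu X dt + sigma X dB with X_0 = x_0, apply Itô to Y = log X: dY = (mu - sigma^2/2) dt + sigma dB, so Y_t = log(x_0) + (mu - sigma^2/2) t + sigma B_t and hence X_t = x_0 * exp((mu - sigma^2/2) t + sigma B_t).
With mu = -4/3, sigma = 7, x_0 = 8/5, this gives:
  X_t = 8/5 * exp((-155/6) * t + (7) * B_t).
Since sigma*B_t ~ Normal(0, sigma^2 t), E[exp(sigma*B_t)] = exp(sigma^2 t / 2); so E[X_t] = x_0 * exp((mu - sigma^2/2) t) * exp(sigma^2 t / 2) = x_0 * exp(mu t) = 8*exp(-4*t/3)/5.
Var(X_t) = E[X_t^2] - (E[X_t])^2 = x_0^2 * exp(2 mu t) * (exp(sigma^2 t) - 1) = (64*exp(49*t) - 64)*exp(-8*t/3)/25.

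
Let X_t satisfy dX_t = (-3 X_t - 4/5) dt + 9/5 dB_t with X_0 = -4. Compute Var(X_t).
Var(X_t) = 27/50 - 27*exp(-6*t)/50

The variance V(t) = Var(X_t) satisfies V'(t) = 2 a V(t) + c^2 with V(0) = 0 (drift coefficient is linear in X, diffusion is constant). With a = -3, c = 9/5, the solution is
  V(t) = (c^2 / (2 a)) * (exp(2 a t) - 1)
       = ((9/5)^2 / (2*(-3))) * (exp((-6) t) - 1)
       = 27/50 - 27*exp(-6*t)/50.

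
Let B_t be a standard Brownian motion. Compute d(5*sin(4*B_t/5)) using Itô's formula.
d(5*sin(4*B_t/5)) = (-8*sin(4*B_t/5)/5) dt + (4*cos(4*B_t/5)) dB_t

Itô's formula for f(B_t) gives d f(B_t) = f'(B_t) dB_t + (1/2) f''(B_t) dt. Compute derivatives of f(x) = 5*sin(4*x/5):
  f'(x)  = 4*cos(4*x/5)
  f''(x) = -16*sin(4*x/5)/5
Substitute x = B_t and multiply the f'' term by 1/2:
  drift     = (1/2) * (-16*sin(4*x/5)/5) evaluated at B_t = -8*sin(4*B_t/5)/5
  diffusion = (4*cos(4*x/5)) evaluated at B_t = 4*cos(4*B_t/5)
Therefore d(5*sin(4*B_t/5)) = (-8*sin(4*B_t/5)/5) dt + (4*cos(4*B_t/5)) dB_t.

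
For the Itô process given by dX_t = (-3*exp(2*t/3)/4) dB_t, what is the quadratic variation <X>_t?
<X>_t = 27*exp(4*t/3)/64 - 27/64

For an Itô process dX_t = a(t) dt + b(t) dB_t, the quadratic variation is <X>_t = int_0^t b(s)^2 ds (the drift term does not contribute). Here b(s) = -3*exp(2*s/3)/4, so
  b(s)^2 = 9*exp(4*s/3)/16.
Integrating from 0 to t:
  <X>_t = int_0^t (9*exp(4*s/3)/16) ds = 27*exp(4*t/3)/64 - 27/64.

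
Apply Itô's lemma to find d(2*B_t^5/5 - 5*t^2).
d(2*B_t^5/5 - 5*t^2) = (4*B_t^3 - 10*t) dt + (2*B_t^4) dB_t

Itô's formula for f(t, x): d f(t, B_t) = (f_t + (1/2) f_xx) dt + f_x dB_t. Compute partials of f(t, x) = -5*t^2 + 2*x^5/5:
  f_t(t,x)  = -10*t
  f_x(t,x)  = 2*x^4
  f_xx(t,x) = 8*x^3
Assemble drift = f_t + (1/2) f_xx = -10*t + 4*x^3 and diffusion = f_x = 2*x^4. Substituting x = B_t:
  d(2*B_t^5/5 - 5*t^2) = (4*B_t^3 - 10*t) dt + (2*B_t^4) dB_t.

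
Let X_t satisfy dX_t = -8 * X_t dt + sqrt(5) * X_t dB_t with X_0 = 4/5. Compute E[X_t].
E[X_t] = 4*exp(-8*t)/5

For GBM dX = mu X dt + sigma X dB with X_0 = x_0, apply Itô to Y = log X: dY = (mu - sigma^2/2) dt + sigma dB, so Y_t = log(x_0) + (mu - sigma^2/2) t + sigma B_t and hence X_t = x_0 * exp((mu - sigma^2/2) t + sigma B_t).
With mu = -8, sigma = sqrt(5), x_0 = 4/5, this gives:
  X_t = 4/5 * exp((-21/2) * t + (sqrt(5)) * B_t).
Since sigma*B_t ~ Normal(0, sigma^2 t), E[exp(sigma*B_t)] = exp(sigma^2 t / 2); so E[X_t] = x_0 * exp((mu - sigma^2/2) t) * exp(sigma^2 t / 2) = x_0 * exp(mu t) = 4*exp(-8*t)/5.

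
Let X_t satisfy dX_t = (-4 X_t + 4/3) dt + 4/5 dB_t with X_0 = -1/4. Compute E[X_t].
E[X_t] = 1/3 - 7*exp(-4*t)/12

Taking expectations and using E[dB_t] = 0, the mean m(t) = E[X_t] satisfies the ODE m'(t) = a m(t) + b with m(0) = x_0. With a = -4, b = 4/3, x_0 = -1/4, the solution is
  m(t) = x_0 * exp(a t) + (b/a) * (exp(a t) - 1)
       = (-1/4) * exp((-4) t) + ((4/3)/(-4)) * (exp((-4) t) - 1)
       = 1/3 - 7*exp(-4*t)/12.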